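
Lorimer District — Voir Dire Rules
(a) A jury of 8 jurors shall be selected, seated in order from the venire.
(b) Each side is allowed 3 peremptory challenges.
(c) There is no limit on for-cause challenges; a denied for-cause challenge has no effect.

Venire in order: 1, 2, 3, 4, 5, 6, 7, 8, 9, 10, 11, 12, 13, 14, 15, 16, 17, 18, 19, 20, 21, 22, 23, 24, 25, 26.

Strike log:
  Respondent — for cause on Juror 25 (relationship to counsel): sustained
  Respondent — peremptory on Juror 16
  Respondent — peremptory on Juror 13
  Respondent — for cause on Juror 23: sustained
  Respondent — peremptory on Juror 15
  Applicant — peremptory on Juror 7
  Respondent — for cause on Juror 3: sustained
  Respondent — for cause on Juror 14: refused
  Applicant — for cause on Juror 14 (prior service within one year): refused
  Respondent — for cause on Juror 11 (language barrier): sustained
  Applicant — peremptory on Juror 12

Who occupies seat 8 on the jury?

10

Removed: #3, #7, #11, #12, #13, #15, #16, #23, #25. (#14 stays — for-cause denied.)
Seating in order: seats 1–8 → #1, #2, #4, #5, #6, #8, #9, #10.
So seat 8 is #10.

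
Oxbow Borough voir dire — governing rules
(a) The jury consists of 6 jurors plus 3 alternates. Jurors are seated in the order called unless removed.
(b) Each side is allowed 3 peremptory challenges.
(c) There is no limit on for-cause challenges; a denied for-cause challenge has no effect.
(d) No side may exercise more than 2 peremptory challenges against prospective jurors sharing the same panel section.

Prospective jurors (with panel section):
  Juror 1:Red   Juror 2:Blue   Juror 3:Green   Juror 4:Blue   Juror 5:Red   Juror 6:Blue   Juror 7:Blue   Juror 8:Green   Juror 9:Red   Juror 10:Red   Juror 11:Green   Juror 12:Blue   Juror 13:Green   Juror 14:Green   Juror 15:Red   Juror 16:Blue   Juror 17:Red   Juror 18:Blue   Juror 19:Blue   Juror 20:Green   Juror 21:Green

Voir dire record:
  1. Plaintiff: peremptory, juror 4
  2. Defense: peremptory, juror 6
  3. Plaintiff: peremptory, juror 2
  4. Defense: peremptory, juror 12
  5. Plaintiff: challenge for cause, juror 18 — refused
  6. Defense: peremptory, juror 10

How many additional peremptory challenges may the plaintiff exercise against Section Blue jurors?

0

Plaintiff peremptories so far: #4, #2 — 2 of 3 used, 1 left overall.
Against Section Blue: #4, #2 — 2 used; per-section cap 2 leaves 0.
Binding limit: min(1, 0) = 0.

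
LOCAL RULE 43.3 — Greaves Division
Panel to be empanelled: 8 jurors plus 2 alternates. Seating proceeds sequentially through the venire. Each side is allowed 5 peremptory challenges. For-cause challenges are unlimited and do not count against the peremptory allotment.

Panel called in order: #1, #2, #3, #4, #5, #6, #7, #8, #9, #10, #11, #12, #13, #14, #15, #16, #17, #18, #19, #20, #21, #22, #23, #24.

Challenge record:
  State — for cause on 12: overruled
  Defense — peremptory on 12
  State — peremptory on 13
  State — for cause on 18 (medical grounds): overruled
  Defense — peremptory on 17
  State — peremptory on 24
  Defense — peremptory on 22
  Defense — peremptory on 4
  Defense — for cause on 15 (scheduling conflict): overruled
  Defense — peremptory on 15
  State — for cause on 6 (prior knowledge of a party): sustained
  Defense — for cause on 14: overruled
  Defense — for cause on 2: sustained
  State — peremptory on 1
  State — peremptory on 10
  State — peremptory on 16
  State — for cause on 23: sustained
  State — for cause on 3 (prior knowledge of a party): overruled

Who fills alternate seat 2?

Removed: #1, #2, #4, #6, #10, #12, #13, #15, #16, #17, #22, #23, #24. (#3, #14, #18 stay — for-cause denied.)
Seating in order: seats 1–8 → #3, #5, #7, #8, #9, #11, #14, #18; alternates → #19, #20.
So alternate 2 is #20.

20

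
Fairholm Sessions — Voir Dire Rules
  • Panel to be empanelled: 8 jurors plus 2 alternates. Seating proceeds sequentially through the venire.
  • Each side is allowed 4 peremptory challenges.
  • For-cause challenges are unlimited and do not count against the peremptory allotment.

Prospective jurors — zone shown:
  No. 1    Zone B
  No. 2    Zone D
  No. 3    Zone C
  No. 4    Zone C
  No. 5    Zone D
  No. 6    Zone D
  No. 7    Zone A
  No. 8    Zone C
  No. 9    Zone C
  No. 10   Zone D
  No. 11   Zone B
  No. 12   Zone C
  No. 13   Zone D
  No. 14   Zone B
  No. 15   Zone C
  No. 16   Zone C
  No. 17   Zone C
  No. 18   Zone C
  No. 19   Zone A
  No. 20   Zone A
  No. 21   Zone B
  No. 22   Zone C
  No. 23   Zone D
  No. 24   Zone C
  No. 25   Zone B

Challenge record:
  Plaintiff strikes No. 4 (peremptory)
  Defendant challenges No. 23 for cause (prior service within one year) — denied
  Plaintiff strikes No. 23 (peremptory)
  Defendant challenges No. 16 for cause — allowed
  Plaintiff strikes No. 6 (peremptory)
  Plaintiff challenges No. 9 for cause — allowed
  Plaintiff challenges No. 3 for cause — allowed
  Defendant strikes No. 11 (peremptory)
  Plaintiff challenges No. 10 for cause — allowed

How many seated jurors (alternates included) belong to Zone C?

Removed: #3, #4, #6, #9, #10, #11, #16, #23.
Seated (10 incl. alternates): #1, #2, #5, #7, #8, #12, #13, #14, #15, #17.
Of those, in Zone C: #8, #12, #15, #17 → 4.

4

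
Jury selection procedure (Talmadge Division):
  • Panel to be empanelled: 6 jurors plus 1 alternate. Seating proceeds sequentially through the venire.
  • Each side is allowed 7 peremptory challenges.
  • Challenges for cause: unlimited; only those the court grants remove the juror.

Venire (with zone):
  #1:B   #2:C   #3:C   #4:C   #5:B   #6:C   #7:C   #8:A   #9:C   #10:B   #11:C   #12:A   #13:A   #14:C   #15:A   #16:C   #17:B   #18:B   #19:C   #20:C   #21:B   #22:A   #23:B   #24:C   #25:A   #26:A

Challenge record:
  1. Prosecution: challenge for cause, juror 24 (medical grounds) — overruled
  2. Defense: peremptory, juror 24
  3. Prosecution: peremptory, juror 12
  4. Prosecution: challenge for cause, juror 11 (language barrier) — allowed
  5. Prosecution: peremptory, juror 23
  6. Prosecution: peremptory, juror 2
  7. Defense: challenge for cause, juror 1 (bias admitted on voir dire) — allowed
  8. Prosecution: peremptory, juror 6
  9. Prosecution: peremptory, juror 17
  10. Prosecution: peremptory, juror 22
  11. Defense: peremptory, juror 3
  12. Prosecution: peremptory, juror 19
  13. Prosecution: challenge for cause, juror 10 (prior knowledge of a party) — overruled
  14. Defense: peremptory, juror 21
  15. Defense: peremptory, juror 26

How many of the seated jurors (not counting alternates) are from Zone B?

2

Removed: #1, #2, #3, #6, #11, #12, #17, #19, #21, #22, #23, #24, #26.
Seated jurors 1–6: #4, #5, #7, #8, #9, #10 (alternates #13 not counted).
Of those, in Zone B: #5, #10 → 2.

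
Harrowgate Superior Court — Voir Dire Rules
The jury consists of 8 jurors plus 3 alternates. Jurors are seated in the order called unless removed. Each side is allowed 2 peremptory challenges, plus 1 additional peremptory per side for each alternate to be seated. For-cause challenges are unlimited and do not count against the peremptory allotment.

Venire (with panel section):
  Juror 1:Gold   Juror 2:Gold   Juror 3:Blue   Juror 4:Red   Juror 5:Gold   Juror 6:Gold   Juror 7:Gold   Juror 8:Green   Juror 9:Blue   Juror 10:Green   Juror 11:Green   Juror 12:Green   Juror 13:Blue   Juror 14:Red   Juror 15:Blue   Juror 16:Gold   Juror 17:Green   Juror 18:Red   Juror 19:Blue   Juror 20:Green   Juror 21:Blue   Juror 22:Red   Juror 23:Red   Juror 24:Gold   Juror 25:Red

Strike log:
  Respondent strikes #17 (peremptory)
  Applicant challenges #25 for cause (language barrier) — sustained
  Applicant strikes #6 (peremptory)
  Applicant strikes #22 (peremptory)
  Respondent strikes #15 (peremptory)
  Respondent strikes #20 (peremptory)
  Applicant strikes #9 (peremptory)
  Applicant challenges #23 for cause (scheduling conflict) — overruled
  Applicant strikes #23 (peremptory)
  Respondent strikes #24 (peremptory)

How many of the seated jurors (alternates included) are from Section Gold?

Removed: #6, #9, #15, #17, #20, #22, #23, #24, #25.
Seated (11 incl. alternates): #1, #2, #3, #4, #5, #7, #8, #10, #11, #12, #13.
Of those, in Section Gold: #1, #2, #5, #7 → 4.

4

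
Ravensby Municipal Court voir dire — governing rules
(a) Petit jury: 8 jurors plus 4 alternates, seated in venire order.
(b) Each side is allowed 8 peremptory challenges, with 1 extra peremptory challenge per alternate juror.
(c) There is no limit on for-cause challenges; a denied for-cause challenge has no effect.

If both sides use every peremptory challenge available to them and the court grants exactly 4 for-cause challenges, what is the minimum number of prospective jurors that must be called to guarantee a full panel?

40

Seats to fill: 8 + 4 alternates = 12.
Peremptories: 8 + 1×4 = 12 per side × 2 sides = 24.
For-cause removals: 4.
Minimum venire: 12 + 24 + 4 = 40.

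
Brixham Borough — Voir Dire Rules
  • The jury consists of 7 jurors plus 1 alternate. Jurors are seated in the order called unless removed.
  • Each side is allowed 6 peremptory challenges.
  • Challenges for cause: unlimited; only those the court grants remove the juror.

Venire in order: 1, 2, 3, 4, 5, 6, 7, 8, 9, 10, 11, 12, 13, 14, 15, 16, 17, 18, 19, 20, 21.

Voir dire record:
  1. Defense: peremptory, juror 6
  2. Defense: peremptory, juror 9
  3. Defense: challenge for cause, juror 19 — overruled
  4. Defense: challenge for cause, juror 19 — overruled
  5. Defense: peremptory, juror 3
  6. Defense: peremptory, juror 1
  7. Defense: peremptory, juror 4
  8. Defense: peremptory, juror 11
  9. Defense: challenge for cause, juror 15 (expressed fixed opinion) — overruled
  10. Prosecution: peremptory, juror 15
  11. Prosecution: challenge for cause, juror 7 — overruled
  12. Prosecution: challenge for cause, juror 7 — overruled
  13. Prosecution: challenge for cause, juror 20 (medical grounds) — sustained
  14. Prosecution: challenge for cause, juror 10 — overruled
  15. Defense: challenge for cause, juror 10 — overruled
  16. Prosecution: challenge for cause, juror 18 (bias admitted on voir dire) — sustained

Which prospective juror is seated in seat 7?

Removed: #1, #3, #4, #6, #9, #11, #15, #18, #20. (#7, #10, #19 stay — for-cause denied.)
Seating in order: seats 1–7 → #2, #5, #7, #8, #10, #12, #13; alternates → #14.
So seat 7 is #13.

13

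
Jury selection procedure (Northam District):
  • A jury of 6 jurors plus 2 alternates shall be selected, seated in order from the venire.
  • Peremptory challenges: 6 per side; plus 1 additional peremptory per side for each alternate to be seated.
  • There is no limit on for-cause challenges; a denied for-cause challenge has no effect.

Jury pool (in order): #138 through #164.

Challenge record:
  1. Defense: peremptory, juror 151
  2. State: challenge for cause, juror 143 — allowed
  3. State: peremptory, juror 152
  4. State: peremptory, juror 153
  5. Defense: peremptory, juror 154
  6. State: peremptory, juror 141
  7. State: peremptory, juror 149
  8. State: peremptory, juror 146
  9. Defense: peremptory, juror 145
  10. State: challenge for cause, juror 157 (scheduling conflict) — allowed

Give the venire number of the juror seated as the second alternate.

150

Removed: #141, #143, #145, #146, #149, #151, #152, #153, #154, #157.
Seating in order: seats 1–6 → #138, #139, #140, #142, #144, #147; alternates → #148, #150.
So alternate 2 is #150.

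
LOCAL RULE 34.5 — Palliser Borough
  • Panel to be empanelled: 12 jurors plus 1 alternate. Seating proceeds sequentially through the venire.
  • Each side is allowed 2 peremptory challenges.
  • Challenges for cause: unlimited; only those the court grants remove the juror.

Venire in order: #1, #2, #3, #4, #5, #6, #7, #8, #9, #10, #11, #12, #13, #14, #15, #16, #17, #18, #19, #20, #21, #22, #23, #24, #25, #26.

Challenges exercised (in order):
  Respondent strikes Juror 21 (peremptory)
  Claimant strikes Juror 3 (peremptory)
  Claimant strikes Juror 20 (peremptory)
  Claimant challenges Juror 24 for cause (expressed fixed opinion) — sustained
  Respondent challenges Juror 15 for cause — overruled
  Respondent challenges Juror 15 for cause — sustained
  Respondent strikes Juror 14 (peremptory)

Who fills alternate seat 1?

16

Removed: #3, #14, #15, #20, #21, #24.
Seating in order: seats 1–12 → #1, #2, #4, #5, #6, #7, #8, #9, #10, #11, #12, #13; alternates → #16.
So alternate 1 is #16.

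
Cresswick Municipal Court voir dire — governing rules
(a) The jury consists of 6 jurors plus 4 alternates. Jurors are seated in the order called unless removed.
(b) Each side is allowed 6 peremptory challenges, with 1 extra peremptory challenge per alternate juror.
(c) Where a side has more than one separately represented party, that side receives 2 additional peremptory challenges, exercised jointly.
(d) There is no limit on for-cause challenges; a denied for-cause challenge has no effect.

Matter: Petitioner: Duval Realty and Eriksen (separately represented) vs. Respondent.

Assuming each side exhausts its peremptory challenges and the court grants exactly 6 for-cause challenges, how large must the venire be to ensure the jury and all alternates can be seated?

38

Seats to fill: 6 + 4 alternates = 10.
Peremptories — Petitioner: 6 + 1×4 + 2 = 12; Respondent: 6 + 1×4 = 10; total 22.
For-cause removals: 6.
Minimum venire: 10 + 22 + 6 = 38.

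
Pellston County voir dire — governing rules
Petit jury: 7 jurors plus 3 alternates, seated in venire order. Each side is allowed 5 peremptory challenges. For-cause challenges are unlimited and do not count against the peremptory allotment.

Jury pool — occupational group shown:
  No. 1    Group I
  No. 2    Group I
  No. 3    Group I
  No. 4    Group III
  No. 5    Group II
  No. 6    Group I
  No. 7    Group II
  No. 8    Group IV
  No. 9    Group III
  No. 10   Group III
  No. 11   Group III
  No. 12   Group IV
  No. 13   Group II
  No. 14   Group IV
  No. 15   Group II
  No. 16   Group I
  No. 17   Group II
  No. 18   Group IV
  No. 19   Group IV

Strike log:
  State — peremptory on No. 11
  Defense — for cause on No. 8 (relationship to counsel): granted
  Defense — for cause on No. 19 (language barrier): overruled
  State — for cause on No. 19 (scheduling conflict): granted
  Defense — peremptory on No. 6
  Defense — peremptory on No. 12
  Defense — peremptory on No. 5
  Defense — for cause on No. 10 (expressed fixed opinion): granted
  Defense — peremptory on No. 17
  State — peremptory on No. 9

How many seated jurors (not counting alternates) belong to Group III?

1

Removed: #5, #6, #8, #9, #10, #11, #12, #17, #19.
Seated jurors 1–7: #1, #2, #3, #4, #7, #13, #14 (alternates #15, #16, #18 not counted).
Of those, in Group III: #4 → 1.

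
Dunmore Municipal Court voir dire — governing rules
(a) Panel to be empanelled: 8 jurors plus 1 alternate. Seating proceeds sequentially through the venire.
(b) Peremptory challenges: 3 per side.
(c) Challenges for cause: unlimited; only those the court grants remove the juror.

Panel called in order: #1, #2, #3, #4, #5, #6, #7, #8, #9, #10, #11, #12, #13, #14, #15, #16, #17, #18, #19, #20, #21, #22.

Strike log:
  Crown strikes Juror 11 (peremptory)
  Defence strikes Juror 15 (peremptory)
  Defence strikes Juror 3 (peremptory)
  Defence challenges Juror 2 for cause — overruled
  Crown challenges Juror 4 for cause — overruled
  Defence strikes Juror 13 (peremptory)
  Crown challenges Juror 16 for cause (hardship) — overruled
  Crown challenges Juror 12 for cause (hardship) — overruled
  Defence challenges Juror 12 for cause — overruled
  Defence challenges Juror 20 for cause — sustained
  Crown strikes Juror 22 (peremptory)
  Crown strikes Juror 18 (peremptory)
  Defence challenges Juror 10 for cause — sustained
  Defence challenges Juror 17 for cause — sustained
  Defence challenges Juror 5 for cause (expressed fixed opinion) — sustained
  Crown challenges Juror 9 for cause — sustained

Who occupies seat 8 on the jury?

14

Removed: #3, #5, #9, #10, #11, #13, #15, #17, #18, #20, #22. (#2, #4, #12, #16 stay — for-cause denied.)
Filling seats in venire order through position 8: #1, #2, #4, #6, #7, #8, #12, #14.
So seat 8 is #14.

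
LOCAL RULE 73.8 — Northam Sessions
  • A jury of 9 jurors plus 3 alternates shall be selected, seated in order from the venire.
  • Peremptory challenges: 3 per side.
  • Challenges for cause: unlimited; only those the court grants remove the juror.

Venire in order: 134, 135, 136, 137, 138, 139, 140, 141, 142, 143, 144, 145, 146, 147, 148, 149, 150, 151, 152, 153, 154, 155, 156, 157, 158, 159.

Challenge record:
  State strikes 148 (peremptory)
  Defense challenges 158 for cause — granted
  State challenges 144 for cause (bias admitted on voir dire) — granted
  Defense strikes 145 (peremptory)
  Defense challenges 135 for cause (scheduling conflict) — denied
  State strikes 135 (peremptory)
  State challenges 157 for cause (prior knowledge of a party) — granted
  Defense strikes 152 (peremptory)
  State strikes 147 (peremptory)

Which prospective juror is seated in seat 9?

Removed: #135, #144, #145, #147, #148, #152, #157, #158.
Filling seats in venire order through position 9: #134, #136, #137, #138, #139, #140, #141, #142, #143.
So seat 9 is #143.

143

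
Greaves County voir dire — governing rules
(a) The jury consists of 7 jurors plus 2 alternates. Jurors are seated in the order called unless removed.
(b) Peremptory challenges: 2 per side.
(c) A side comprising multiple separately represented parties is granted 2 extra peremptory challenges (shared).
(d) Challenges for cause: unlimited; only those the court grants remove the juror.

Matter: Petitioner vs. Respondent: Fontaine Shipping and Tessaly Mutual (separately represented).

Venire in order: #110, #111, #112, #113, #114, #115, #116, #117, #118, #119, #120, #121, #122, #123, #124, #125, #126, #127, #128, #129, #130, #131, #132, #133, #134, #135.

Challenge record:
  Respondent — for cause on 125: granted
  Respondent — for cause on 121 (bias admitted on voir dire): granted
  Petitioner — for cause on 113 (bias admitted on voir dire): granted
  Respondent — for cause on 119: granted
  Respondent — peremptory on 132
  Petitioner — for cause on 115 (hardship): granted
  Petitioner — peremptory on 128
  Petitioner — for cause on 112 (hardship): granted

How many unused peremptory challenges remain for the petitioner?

1

Petitioner allotment: 2.
Petitioner peremptories used: #128 — 1 (for-cause on #113, #115, #112 don't count).
Remaining: 2 − 1 = 1.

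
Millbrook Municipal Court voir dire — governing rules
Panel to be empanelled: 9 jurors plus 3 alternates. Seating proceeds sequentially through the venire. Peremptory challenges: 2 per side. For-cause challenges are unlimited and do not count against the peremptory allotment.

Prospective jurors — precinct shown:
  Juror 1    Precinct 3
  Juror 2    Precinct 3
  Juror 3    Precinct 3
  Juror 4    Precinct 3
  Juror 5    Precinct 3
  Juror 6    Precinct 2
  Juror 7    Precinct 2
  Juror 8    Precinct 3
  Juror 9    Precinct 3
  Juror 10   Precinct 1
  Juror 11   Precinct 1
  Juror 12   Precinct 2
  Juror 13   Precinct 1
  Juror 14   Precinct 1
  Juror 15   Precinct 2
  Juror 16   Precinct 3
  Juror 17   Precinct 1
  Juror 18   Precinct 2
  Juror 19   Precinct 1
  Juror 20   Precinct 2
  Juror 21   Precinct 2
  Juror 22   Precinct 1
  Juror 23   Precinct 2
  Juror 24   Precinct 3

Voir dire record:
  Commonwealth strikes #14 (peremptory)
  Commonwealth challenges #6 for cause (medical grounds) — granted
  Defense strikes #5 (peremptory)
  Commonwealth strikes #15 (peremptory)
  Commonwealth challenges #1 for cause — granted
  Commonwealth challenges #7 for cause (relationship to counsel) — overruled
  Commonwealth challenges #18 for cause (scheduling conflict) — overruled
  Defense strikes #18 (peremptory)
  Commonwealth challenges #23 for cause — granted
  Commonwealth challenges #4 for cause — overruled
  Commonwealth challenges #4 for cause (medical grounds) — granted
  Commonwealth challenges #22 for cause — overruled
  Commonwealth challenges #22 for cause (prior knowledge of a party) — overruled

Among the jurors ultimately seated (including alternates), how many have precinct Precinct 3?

5

Removed: #1, #4, #5, #6, #14, #15, #18, #23.
Seated (12 incl. alternates): #2, #3, #7, #8, #9, #10, #11, #12, #13, #16, #17, #19.
Of those, in Precinct 3: #2, #3, #8, #9, #16 → 5.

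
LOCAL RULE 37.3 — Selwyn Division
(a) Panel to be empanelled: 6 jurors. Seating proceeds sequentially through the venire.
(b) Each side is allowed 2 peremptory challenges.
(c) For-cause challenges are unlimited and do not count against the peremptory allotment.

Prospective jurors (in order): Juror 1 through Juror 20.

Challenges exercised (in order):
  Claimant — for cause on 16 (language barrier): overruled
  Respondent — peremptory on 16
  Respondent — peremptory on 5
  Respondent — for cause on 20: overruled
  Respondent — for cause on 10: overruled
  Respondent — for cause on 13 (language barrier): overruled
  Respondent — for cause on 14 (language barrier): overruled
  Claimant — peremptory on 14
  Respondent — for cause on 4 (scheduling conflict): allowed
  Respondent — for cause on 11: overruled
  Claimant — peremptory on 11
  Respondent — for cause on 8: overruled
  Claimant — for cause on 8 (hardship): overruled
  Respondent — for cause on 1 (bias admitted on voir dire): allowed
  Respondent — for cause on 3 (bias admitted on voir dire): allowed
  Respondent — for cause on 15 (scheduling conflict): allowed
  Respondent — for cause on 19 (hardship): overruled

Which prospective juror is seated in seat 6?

Removed: #1, #3, #4, #5, #11, #14, #15, #16. (#8, #10, #13, #19, #20 stay — for-cause denied.)
Seating in order: seats 1–6 → #2, #6, #7, #8, #9, #10.
So seat 6 is #10.

10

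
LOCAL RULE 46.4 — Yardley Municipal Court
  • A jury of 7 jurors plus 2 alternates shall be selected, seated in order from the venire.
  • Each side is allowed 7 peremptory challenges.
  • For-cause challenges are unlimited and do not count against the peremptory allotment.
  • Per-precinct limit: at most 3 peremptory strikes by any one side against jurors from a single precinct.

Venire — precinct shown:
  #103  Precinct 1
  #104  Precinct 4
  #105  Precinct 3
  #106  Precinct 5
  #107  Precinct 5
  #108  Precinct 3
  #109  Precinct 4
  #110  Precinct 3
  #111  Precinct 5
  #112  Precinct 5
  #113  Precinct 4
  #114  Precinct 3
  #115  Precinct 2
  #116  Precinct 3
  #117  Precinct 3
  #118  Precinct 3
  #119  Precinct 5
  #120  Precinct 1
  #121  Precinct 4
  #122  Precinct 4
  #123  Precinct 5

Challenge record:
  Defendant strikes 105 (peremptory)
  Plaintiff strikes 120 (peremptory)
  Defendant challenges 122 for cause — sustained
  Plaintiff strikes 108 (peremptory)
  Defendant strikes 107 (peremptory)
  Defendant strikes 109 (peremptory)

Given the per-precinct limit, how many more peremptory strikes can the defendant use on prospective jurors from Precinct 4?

Defendant peremptories so far: #105, #107, #109 — 3 of 7 used, 4 left overall.
Against Precinct 4: #109 — 1 used; per-precinct cap 3 leaves 2.
Binding limit: min(4, 2) = 2.

2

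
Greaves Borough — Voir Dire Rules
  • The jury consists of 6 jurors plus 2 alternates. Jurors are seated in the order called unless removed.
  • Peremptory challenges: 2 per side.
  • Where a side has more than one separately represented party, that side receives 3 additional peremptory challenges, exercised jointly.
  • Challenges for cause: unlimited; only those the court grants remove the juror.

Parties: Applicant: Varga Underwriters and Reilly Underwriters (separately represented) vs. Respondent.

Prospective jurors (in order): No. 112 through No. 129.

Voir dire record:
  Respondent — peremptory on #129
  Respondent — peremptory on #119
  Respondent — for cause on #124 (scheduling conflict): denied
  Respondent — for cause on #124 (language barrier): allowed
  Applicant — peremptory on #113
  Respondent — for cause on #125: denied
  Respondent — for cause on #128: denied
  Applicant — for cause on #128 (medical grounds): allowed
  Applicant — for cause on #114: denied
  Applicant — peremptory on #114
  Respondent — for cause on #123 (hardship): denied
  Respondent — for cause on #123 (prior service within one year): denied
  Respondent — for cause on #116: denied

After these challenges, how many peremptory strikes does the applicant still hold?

Applicant allotment: 2 base + 3 multi-party = 5.
Applicant peremptories used: #113, #114 — 2 (for-cause on #128, #114 don't count).
Remaining: 5 − 2 = 3.

3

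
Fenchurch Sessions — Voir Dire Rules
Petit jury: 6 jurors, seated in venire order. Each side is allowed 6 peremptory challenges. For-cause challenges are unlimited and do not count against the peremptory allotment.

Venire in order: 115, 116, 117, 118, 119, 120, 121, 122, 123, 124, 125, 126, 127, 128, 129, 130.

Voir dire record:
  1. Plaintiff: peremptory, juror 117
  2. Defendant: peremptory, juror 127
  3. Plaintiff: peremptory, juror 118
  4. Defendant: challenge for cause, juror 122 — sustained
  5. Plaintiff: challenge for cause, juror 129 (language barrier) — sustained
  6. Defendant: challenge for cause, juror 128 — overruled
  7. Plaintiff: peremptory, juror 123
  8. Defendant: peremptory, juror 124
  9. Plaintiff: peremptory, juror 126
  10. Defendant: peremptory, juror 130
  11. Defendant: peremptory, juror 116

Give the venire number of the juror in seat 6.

128

Removed: #116, #117, #118, #122, #123, #124, #126, #127, #129, #130. (#128 stays — for-cause denied.)
Filling seats in venire order through position 6: #115, #119, #120, #121, #125, #128.
So seat 6 is #128.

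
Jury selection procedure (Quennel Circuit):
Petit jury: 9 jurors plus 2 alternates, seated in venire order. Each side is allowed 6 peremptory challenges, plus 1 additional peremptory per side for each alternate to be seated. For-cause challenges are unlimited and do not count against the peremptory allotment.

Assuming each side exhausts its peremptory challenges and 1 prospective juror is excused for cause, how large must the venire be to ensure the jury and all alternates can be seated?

Seats to fill: 9 + 2 alternates = 11.
Peremptories: 6 + 1×2 = 8 per side × 2 sides = 16.
For-cause removals: 1.
Minimum venire: 11 + 16 + 1 = 28.

28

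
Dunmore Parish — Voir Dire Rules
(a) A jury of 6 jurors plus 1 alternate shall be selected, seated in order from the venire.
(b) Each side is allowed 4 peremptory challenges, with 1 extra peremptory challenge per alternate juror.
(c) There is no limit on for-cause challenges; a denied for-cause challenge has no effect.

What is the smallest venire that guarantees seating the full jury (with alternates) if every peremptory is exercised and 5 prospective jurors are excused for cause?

22

Seats to fill: 6 + 1 alternates = 7.
Peremptories: 4 + 1×1 = 5 per side × 2 sides = 10.
For-cause removals: 5.
Minimum venire: 7 + 10 + 5 = 22.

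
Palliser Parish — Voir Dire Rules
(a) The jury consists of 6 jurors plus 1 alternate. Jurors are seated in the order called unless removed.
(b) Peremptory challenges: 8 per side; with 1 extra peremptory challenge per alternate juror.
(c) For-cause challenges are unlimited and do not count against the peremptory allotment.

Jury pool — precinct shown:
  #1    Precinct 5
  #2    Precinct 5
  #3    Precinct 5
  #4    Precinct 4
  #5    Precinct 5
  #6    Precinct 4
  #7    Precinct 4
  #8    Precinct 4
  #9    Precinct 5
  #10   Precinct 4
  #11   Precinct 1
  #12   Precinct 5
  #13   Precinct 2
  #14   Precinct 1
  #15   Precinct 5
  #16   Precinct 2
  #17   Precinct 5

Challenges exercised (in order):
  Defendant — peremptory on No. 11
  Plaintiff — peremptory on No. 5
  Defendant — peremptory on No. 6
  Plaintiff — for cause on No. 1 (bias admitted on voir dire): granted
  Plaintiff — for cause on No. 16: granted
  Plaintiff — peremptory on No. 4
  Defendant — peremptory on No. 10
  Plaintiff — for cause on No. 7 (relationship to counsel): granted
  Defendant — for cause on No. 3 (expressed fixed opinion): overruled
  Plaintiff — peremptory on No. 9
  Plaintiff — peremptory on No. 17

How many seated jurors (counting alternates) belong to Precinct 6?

Removed: #1, #4, #5, #6, #7, #9, #10, #11, #16, #17.
Seated (7 incl. alternates): #2, #3, #8, #12, #13, #14, #15.
None of those are in Precinct 6 → 0.

0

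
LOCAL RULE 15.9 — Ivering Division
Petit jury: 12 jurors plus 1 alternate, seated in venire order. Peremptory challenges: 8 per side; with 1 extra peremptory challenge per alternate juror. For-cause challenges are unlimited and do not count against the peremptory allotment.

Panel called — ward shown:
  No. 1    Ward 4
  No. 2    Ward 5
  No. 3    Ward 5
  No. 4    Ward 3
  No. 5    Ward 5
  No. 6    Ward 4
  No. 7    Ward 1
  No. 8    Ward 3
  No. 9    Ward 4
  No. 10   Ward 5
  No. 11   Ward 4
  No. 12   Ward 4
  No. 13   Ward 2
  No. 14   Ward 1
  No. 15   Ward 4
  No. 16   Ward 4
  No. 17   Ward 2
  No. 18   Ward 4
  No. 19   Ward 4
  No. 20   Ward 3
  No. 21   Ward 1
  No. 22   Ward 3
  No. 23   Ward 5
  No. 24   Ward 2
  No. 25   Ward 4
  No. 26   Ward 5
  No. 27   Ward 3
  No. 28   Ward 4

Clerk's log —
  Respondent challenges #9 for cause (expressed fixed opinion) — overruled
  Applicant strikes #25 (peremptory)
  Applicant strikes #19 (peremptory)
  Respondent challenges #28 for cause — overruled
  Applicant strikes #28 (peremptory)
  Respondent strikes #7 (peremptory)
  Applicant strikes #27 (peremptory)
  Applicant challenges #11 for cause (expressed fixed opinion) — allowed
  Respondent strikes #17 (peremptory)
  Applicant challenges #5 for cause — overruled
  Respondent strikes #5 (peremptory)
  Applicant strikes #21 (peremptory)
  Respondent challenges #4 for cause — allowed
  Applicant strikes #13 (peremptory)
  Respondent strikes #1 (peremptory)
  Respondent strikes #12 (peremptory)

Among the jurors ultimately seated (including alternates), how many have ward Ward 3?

3

Removed: #1, #4, #5, #7, #11, #12, #13, #17, #19, #21, #25, #27, #28.
Seated (13 incl. alternates): #2, #3, #6, #8, #9, #10, #14, #15, #16, #18, #20, #22, #23.
Of those, in Ward 3: #8, #20, #22 → 3.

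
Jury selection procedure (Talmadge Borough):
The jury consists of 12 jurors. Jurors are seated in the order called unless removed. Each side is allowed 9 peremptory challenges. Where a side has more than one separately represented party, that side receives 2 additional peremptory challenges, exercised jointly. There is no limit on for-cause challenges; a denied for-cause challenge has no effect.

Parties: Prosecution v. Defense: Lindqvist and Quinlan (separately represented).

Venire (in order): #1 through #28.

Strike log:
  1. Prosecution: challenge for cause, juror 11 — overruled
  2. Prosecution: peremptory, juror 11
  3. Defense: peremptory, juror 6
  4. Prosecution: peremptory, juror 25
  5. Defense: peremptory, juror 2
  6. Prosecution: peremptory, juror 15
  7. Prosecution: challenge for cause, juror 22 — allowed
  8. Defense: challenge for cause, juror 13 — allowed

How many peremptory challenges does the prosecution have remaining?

6

Prosecution allotment: 9.
Prosecution peremptories used: #11, #25, #15 — 3 (for-cause on #11, #22 don't count).
Remaining: 9 − 3 = 6.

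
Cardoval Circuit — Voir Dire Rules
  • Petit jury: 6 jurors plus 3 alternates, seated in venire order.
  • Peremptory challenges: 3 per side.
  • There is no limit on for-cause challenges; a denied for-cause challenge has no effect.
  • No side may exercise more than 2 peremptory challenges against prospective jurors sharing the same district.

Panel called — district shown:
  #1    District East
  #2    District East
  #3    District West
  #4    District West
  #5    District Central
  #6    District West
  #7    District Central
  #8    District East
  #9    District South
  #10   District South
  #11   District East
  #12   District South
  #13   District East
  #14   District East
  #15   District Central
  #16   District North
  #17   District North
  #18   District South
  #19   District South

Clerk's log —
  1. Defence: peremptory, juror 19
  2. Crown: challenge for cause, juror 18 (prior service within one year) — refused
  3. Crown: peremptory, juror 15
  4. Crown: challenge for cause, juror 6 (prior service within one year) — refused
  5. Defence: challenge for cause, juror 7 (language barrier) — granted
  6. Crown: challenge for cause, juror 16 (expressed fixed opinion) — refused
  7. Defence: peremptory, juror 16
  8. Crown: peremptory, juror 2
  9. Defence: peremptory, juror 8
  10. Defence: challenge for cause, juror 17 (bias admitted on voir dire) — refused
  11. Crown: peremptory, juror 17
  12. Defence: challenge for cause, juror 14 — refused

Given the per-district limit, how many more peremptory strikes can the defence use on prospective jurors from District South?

0

Defence peremptories so far: #19, #16, #8 — 3 of 3 used, 0 left overall.
Against District South: #19 — 1 used; per-district cap 2 leaves 1.
Binding limit: min(0, 1) = 0.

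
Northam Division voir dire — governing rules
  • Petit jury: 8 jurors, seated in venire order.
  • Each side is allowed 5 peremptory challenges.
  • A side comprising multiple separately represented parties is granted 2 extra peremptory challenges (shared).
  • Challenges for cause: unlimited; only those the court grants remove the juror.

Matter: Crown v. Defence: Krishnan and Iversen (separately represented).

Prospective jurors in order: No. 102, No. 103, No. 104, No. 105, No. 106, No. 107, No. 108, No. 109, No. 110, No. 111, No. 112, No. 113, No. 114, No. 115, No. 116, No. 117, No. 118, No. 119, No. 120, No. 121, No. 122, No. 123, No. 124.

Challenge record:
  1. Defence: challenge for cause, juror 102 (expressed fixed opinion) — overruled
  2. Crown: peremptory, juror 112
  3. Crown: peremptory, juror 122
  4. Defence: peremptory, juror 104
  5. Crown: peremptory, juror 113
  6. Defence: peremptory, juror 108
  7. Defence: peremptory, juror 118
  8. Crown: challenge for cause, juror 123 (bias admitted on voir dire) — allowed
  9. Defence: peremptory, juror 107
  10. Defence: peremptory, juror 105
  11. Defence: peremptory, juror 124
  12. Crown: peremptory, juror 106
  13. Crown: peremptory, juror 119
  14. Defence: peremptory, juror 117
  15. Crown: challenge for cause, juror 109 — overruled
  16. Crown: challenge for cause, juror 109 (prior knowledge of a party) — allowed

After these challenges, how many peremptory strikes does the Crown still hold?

0

Crown allotment: 5.
Crown peremptories used: #112, #122, #113, #106, #119 — 5 (for-cause on #123, #109, #109 don't count).
Remaining: 5 − 5 = 0.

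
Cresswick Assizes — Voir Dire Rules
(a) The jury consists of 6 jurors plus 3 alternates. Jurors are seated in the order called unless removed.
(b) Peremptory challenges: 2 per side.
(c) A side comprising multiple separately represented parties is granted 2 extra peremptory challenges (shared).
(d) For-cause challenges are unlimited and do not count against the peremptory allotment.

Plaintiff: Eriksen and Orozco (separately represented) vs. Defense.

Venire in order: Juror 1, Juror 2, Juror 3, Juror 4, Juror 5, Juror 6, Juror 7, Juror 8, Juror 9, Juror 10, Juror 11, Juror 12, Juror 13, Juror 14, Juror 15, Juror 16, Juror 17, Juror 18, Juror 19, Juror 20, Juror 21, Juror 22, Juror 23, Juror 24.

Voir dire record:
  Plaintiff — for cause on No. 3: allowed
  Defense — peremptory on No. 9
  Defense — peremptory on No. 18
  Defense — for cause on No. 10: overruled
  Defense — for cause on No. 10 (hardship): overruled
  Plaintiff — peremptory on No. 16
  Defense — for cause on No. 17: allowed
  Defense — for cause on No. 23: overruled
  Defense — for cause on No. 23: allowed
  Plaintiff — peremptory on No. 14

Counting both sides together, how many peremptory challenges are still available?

2

Plaintiff allotment: 2 base + 2 multi-party = 4. Defense allotment: 2.
Plaintiff peremptories used: #16, #14 — 2 (the for-cause on #3 doesn't count).
Defense peremptories used: #9, #18 — 2 (for-cause on #10, #10, #17, #23, #23 don't count).
Remaining: (4 − 2) + (2 − 2) = 2.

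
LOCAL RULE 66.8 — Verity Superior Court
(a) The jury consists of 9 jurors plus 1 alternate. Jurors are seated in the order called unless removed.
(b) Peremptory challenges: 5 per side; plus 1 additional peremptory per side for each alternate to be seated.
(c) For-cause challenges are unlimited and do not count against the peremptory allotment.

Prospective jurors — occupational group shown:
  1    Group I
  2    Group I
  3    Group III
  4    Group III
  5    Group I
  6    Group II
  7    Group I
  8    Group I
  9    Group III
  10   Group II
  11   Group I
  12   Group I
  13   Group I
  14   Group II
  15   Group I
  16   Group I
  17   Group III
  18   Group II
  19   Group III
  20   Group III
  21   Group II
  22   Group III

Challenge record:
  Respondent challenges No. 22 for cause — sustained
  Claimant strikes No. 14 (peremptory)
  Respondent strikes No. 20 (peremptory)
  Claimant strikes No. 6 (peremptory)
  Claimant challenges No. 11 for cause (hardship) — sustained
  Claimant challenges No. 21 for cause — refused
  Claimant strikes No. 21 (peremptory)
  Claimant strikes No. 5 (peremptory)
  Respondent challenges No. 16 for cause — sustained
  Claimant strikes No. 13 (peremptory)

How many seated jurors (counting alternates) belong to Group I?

6

Removed: #5, #6, #11, #13, #14, #16, #20, #21, #22.
Seated (10 incl. alternates): #1, #2, #3, #4, #7, #8, #9, #10, #12, #15.
Of those, in Group I: #1, #2, #7, #8, #12, #15 → 6.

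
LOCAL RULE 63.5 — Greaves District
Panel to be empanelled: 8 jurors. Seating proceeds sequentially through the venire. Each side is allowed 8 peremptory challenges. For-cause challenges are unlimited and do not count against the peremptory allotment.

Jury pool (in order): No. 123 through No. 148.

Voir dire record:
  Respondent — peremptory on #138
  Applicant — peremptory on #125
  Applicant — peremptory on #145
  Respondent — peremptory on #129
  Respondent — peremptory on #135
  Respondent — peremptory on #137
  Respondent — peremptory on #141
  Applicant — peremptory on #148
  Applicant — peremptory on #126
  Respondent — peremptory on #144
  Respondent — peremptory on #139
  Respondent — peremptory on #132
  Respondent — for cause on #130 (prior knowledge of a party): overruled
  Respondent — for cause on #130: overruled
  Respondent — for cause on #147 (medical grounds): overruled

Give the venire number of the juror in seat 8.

Removed: #125, #126, #129, #132, #135, #137, #138, #139, #141, #144, #145, #148. (#130, #147 stay — for-cause denied.)
Seating in order: seats 1–8 → #123, #124, #127, #128, #130, #131, #133, #134.
So seat 8 is #134.

134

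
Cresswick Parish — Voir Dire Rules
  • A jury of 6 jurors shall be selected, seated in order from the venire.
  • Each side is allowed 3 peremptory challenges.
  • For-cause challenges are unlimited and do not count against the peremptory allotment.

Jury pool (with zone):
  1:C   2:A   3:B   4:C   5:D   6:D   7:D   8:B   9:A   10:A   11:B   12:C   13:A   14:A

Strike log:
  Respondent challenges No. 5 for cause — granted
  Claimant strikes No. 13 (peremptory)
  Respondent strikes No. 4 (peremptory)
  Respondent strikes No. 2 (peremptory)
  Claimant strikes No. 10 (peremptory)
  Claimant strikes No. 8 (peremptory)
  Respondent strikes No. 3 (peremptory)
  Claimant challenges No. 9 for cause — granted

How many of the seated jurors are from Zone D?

Removed: #2, #3, #4, #5, #8, #9, #10, #13.
Seated jurors 1–6: #1, #6, #7, #11, #12, #14.
Of those, in Zone D: #6, #7 → 2.

2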